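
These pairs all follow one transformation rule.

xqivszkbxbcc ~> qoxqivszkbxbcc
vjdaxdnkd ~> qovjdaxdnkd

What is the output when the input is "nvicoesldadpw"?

Each output is the input with this applied: prepend "qo".
So "nvicoesldadpw" becomes "qonvicoesldadpw".

qonvicoesldadpw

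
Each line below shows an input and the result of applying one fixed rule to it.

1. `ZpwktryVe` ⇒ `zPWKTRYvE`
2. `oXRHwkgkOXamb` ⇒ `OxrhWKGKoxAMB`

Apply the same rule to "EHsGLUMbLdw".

The transformation: flip the case of every letter.
For "EHsGLUMbLdw" the result is "ehSglumBlDW".

ehSglumBlDW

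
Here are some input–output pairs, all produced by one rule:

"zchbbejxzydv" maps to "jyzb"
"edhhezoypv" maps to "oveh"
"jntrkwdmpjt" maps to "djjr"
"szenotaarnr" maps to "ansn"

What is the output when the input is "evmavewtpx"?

Looking at the pairs, the operation is to keep one character in every 3, starting at position 1 (positions 1st, 4th, 7th, ...), then swap the front and back halves of the string.
So "evmavewtpx" becomes "wxea".

wxea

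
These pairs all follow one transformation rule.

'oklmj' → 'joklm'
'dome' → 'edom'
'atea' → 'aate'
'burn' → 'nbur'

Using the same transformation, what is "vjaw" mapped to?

wvja

The rule is to move the last character to the front.
On "vjaw" that produces "wvja".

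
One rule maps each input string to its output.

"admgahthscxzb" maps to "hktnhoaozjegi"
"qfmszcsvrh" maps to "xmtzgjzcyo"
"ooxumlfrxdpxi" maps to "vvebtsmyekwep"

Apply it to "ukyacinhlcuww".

What's happening: shift every letter 7 places forward in the alphabet (wrapping around).
"ukyacinhlcuww" → "brfhjpuosjbdd".

brfhjpuosjbdd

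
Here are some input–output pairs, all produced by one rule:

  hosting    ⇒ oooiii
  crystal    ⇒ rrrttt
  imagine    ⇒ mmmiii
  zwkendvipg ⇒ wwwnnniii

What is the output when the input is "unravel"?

What's happening: keep one character in every 3, starting at position 2 (positions 2nd, 5th, 8th, ...), then repeat every character 3 times.
Starting from "unravel": after the first operation, "nv"; after the second, "nnnvvv".

nnnvvv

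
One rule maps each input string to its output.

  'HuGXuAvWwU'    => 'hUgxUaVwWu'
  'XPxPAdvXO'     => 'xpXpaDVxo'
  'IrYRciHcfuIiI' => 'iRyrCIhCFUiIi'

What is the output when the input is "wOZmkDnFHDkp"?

WozMKdNfhdKP

The rule is to flip the case of every letter.
Applying that to "wOZmkDnFHDkp" gives "WozMKdNfhdKP".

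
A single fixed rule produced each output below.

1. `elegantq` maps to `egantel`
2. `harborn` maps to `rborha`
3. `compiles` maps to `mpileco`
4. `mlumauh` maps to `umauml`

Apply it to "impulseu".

pulseim

Each output is the input with this applied: delete the last character, then move the first 2 characters to the end (rotate left by 2).
Starting from "impulseu": after the first operation, "impulse"; after the second, "pulseim".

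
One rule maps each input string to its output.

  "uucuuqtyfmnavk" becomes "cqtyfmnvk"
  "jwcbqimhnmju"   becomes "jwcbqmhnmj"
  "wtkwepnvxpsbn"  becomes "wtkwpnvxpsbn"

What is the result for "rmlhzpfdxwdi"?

Looking at the pairs, the operation is to remove every vowel.
Applying that to "rmlhzpfdxwdi" gives "rmlhzpfdxwd".

rmlhzpfdxwd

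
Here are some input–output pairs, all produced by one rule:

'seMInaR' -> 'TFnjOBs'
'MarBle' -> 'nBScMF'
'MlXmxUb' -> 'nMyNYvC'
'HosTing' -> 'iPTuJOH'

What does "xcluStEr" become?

YDMVtUfS

Looking at the pairs, the operation is to flip the case of every letter, then shift every letter 1 place forward in the alphabet (wrapping around).
Working it through for "xcluStEr": intermediate "XCLUsTeR", final "YDMVtUfS".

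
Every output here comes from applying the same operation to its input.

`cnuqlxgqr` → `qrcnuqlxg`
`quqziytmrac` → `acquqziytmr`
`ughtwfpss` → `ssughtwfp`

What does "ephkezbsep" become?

Rule — move the last 2 characters to the front (rotate right by 2).
So "ephkezbsep" becomes "epephkezbs".

epephkezbs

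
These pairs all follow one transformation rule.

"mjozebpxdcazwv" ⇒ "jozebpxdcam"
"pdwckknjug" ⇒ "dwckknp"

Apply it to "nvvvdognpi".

The pattern: delete the last 3 characters, then move the first character to the end.
Starting from "nvvvdognpi": after the first operation, "nvvvdog"; after the second, "vvvdogn".

vvvdogn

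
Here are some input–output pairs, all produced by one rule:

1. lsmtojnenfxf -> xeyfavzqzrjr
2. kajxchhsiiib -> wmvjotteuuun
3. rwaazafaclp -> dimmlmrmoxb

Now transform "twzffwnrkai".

filrrizdwmu

Each output is the input with this applied: shift every letter 12 places forward in the alphabet (wrapping around).
Applying that to "twzffwnrkai" gives "filrrizdwmu".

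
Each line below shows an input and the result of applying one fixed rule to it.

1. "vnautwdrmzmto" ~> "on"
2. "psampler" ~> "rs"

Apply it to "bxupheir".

Rule — swap the first and last characters, then keep only the first 2 characters.
Applying both steps to "bxupheir": "rxupheib", then "rx".

rx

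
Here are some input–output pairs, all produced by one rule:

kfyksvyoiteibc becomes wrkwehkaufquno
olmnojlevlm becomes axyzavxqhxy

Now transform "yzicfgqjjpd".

kluorscvvbp

In each case the input is transformed by: shift every letter 12 places forward in the alphabet (wrapping around).
"yzicfgqjjpd" → "kluorscvvbp".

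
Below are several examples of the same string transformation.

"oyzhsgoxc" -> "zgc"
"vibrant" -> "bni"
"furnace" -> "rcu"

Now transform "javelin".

via

Rule — move the first 2 characters to the end (rotate left by 2), then keep one character in every 3, starting at position 1 (positions 1st, 4th, 7th, ...).
Working it through for "javelin": intermediate "velinja", final "via".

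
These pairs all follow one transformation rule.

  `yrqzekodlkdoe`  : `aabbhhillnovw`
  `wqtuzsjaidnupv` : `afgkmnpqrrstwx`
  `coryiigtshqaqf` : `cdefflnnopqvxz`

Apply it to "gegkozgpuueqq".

bbdddhlmnnrrw

Rule — shift every letter 3 places backward in the alphabet (wrapping around), then sort the characters into alphabetical order.
On "gegkozgpuueqq": the first step gives "dbdhlwdmrrbnn", and the second then gives "bbdddhlmnnrrw".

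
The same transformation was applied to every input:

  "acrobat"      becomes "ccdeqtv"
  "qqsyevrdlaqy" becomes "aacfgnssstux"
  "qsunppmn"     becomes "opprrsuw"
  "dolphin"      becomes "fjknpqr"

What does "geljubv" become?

dgilnwx

The pattern: shift every letter 2 places forward in the alphabet (wrapping around), then sort the characters into alphabetical order.
For "geljubv" the result is "dgilnwx".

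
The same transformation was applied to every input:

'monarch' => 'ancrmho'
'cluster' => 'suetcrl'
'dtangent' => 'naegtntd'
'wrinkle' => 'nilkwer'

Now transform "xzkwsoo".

wkosxoz

Each output is the input with this applied: move the first 2 characters to the end (rotate left by 2), then swap each adjacent pair of characters (1↔2, 3↔4, ...).
"xzkwsoo" → "wkosxoz".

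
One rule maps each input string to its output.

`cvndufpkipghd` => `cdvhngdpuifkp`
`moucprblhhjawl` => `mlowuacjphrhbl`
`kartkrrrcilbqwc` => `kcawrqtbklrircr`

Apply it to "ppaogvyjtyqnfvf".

pfpvafongqvyytj

What's happening: take characters alternately from the front and the back (1st, last, 2nd, 2nd-last, ...).
So "ppaogvyjtyqnfvf" becomes "pfpvafongqvyytj".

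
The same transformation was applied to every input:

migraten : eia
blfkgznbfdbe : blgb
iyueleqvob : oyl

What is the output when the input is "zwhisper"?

ews

The pattern: move the last 3 characters to the front (rotate right by 3), then keep one character in every 3, starting at position 2 (positions 2nd, 5th, 8th, ...).
Working it through for "zwhisper": intermediate "perzwhis", final "ews".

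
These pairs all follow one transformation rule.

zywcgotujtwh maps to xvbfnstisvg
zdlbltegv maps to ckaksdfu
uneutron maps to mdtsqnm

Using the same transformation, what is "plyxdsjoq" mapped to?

kxwcrinp

The pattern: delete the first character, then shift every letter 1 place backward in the alphabet (wrapping around).
Starting from "plyxdsjoq": after the first operation, "lyxdsjoq"; after the second, "kxwcrinp".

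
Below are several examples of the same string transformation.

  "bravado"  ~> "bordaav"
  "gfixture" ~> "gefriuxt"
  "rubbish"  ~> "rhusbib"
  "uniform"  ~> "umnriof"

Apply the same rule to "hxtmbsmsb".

The rule is to take characters alternately from the front and the back (1st, last, 2nd, 2nd-last, ...).
On "hxtmbsmsb" that produces "hbxstmmsb".

hbxstmmsb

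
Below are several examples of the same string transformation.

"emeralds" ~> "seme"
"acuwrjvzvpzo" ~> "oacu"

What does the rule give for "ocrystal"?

The pattern: move the first 3 characters to the end (rotate left by 3), then keep only the last 4 characters.
Starting from "ocrystal": after the first operation, "ystalocr"; after the second, "locr".

locr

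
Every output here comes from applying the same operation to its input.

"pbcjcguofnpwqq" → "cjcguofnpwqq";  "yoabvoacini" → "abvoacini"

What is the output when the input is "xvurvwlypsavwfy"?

urvwlypsavwfy

Rule — delete the first 2 characters.
For "xvurvwlypsavwfy" the result is "urvwlypsavwfy".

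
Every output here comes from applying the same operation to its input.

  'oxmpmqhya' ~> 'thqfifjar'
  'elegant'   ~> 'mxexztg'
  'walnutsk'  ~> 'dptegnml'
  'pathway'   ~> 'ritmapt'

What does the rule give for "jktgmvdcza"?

The pattern: shift every letter 7 places backward in the alphabet (wrapping around), then move the last character to the front.
Working it through for "jktgmvdcza": intermediate "cdmzfowvst", final "tcdmzfowvs".

tcdmzfowvs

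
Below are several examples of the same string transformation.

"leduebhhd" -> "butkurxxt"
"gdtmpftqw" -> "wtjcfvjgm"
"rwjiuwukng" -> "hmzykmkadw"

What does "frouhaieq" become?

Each output is the input with this applied: shift every letter 10 places backward in the alphabet (wrapping around).
Doing the same to "frouhaieq": "vhekxqyug".

vhekxqyug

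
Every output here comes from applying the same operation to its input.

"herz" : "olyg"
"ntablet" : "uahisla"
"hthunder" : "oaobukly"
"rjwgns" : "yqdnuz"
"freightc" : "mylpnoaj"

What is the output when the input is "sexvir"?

zlecpy

The rule is to shift every letter 7 places forward in the alphabet (wrapping around).
On "sexvir" that produces "zlecpy".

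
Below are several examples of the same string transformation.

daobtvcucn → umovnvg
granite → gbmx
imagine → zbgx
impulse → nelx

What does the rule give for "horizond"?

bshgw

The rule is to shift every letter 7 places backward in the alphabet (wrapping around), then delete the first 3 characters.
"horizond" → "ahkbshgw" → "bshgw".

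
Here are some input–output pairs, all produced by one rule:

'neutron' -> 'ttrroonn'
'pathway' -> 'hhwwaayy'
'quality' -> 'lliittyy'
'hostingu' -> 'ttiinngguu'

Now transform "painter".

nntteerr

Looking at the pairs, the operation is to delete the first 3 characters, then double every character.
For "painter" the result is "nntteerr".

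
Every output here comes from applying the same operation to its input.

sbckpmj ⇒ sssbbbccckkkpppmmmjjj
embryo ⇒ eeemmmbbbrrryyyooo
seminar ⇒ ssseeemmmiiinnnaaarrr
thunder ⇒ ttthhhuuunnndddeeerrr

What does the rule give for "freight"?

Looking at the pairs, the operation is to repeat every character 3 times.
"freight" → "fffrrreeeiiiggghhhttt".

fffrrreeeiiiggghhhttt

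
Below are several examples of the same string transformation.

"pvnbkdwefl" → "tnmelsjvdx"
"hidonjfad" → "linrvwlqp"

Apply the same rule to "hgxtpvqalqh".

The rule is to reverse the string, then shift every letter 8 places forward in the alphabet (wrapping around).
Working it through for "hgxtpvqalqh": intermediate "hqlaqvptxgh", final "pytiydxbfop".

pytiydxbfop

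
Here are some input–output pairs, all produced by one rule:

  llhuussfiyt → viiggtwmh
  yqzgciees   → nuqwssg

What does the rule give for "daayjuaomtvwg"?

The rule is to delete the first 2 characters, then shift every letter 12 places backward in the alphabet (wrapping around).
For "daayjuaomtvwg", step one produces "ayjuaomtvwg"; step two turns that into "omxiocahjku".

omxiocahjku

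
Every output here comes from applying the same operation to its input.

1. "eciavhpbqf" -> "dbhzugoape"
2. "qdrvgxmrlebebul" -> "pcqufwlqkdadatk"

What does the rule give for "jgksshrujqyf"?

The transformation: shift every letter 1 place backward in the alphabet (wrapping around).
So "jgksshrujqyf" becomes "ifjrrgqtipxe".

ifjrrgqtipxe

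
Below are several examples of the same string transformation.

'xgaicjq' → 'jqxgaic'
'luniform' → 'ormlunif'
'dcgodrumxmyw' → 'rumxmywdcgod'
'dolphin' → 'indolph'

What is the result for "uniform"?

rmunifo

Rule — move the first 3 characters to the end (rotate left by 3), then move the first 2 characters to the end (rotate left by 2).
For "uniform", step one produces "formuni"; step two turns that into "rmunifo".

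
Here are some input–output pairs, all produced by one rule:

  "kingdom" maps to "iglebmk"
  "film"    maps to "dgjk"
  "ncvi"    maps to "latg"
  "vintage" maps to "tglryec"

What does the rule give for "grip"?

epgn

The rule is to shift every letter 2 places backward in the alphabet (wrapping around).
"grip" → "epgn".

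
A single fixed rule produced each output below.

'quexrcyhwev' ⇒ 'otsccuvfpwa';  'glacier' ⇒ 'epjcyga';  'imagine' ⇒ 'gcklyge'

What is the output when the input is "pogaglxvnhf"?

ndmfelytevj

Rule — take characters alternately from the front and the back (1st, last, 2nd, 2nd-last, ...), then shift every letter 2 places backward in the alphabet (wrapping around).
On "pogaglxvnhf": the first step gives "pfohgnavgxl", and the second then gives "ndmfelytevj".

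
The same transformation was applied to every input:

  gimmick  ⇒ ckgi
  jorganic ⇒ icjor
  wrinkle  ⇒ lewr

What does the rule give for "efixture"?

reefi

The pattern: move the last 2 characters to the front (rotate right by 2), then delete the last 3 characters.
Applying both steps to "efixture": "reefixtu", then "reefi".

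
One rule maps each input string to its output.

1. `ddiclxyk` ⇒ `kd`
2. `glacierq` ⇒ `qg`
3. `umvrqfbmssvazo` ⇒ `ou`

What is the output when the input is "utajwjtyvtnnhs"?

The pattern: move the last character to the front, then keep only the first 2 characters.
Working it through for "utajwjtyvtnnhs": intermediate "sutajwjtyvtnnh", final "su".
(Check on "ddiclxyk": → "kddiclxy" → "kd" ✓)

su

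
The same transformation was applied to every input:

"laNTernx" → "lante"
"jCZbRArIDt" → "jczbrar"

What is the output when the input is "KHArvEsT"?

Each output is the input with this applied: delete the last 3 characters, then convert every letter to lowercase.
For "KHArvEsT", step one produces "KHArv"; step two turns that into "kharv".

kharv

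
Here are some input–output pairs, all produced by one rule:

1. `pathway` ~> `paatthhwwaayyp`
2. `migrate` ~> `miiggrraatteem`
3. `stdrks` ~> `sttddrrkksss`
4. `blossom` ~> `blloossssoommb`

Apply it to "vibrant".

Looking at the pairs, the operation is to double every character, then move the first character to the end.
"vibrant" → "vviibbrraanntt" → "viibbrraannttv".

viibbrraannttv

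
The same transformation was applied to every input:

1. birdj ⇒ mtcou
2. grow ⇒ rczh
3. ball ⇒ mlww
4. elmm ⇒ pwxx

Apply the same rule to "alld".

The transformation: shift every letter 11 places forward in the alphabet (wrapping around).
For "alld" the result is "lwwo".

lwwo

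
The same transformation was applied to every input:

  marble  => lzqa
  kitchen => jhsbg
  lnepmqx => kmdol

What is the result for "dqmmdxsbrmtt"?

cpllcwraql

Each output is the input with this applied: delete the last 2 characters, then shift every letter 1 place backward in the alphabet (wrapping around).
Starting from "dqmmdxsbrmtt": after the first operation, "dqmmdxsbrm"; after the second, "cpllcwraql".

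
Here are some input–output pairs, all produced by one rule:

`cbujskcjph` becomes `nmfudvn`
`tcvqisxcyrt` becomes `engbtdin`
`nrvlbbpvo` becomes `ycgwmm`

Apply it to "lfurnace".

The rule is to delete the last 3 characters, then shift every letter 11 places forward in the alphabet (wrapping around).
Working it through for "lfurnace": intermediate "lfurn", final "wqfcy".

wqfcy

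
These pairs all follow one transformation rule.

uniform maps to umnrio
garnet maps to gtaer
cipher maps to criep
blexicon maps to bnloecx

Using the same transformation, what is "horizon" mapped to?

Rule — take characters alternately from the front and the back (1st, last, 2nd, 2nd-last, ...), then delete the last character.
Starting from "horizon": after the first operation, "hnoorzi"; after the second, "hnoorz".

hnoorz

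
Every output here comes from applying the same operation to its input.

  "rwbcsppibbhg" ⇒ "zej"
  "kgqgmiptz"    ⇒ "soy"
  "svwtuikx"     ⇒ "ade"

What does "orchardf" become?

What's happening: shift every letter 8 places forward in the alphabet (wrapping around), then keep only the first 3 characters.
Working it through for "orchardf": intermediate "wzkpizln", final "wzk".
(Check on "rwbcsppibbhg": → "zejkaxxqjjpo" → "zej" ✓)

wzk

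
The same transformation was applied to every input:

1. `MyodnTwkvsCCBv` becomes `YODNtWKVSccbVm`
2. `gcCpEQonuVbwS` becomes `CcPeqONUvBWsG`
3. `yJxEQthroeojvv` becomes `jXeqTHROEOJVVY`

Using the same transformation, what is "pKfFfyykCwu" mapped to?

kFfFYYKcWUP

Rule — flip the case of every letter, then move the first character to the end.
Working it through for "pKfFfyykCwu": intermediate "PkFfFYYKcWU", final "kFfFYYKcWUP".
(Check on "yJxEQthroeojvv": → "YjXeqTHROEOJVV" → "jXeqTHROEOJVVY" ✓)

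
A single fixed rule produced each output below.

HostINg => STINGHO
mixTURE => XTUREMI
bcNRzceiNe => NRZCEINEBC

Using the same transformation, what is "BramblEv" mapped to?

AMBLEVBR

In each case the input is transformed by: move the first 2 characters to the end (rotate left by 2), then convert every letter to uppercase.
Applying both steps to "BramblEv": "amblEvBr", then "AMBLEVBR".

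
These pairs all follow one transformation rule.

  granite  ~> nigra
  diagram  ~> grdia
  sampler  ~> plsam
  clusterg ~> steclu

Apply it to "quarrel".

rrqua

Rule — delete the last 2 characters, then move the first 3 characters to the end (rotate left by 3).
For "quarrel", step one produces "quarr"; step two turns that into "rrqua".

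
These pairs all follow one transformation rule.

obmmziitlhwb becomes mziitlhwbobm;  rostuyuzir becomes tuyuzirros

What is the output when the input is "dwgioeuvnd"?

ioeuvnddwg

The rule is to move the first 3 characters to the end (rotate left by 3).
"dwgioeuvnd" → "ioeuvnddwg".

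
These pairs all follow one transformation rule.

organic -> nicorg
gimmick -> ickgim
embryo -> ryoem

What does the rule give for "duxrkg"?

rkgdu

The pattern: move the last 3 characters to the front (rotate right by 3), then delete the last character.
On "duxrkg": the first step gives "rkgdux", and the second then gives "rkgdu".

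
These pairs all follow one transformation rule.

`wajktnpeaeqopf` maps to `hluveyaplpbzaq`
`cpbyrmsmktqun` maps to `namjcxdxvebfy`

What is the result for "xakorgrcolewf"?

What's happening: shift every letter 11 places forward in the alphabet (wrapping around).
"xakorgrcolewf" → "ilvzcrcnzwphq".

ilvzcrcnzwphq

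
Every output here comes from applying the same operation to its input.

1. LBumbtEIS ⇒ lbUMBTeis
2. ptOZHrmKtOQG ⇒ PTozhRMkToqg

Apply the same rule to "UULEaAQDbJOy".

uuleAaqdBjoY

The transformation: flip the case of every letter.
On "UULEaAQDbJOy" that produces "uuleAaqdBjoY".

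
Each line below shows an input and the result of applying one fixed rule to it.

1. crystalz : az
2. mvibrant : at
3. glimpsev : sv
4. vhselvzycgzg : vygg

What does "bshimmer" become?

The pattern: keep every other character starting from the second (positions 2nd, 4th, 6th, ...), then delete the first 2 characters.
For "bshimmer", step one produces "simr"; step two turns that into "mr".

mr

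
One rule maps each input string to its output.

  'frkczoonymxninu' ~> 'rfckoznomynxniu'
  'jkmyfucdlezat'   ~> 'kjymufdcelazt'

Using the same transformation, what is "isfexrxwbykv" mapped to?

siefrxwxybvk

The pattern: swap each adjacent pair of characters (1↔2, 3↔4, ...).
So "isfexrxwbykv" becomes "siefrxwxybvk".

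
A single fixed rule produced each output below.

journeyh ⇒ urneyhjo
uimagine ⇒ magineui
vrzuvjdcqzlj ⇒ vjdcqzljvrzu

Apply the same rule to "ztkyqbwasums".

What's happening: swap the front and back halves of the string, then move the last 2 characters to the front (rotate right by 2).
Working it through for "ztkyqbwasums": intermediate "wasumsztkyqb", final "qbwasumsztky".
(Check on "vrzuvjdcqzlj": → "dcqzljvrzuvj" → "vjdcqzljvrzu" ✓)

qbwasumsztky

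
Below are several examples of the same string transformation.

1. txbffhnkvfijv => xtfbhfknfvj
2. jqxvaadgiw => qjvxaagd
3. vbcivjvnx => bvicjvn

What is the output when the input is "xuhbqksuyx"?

uxbhkqus

In each case the input is transformed by: swap each adjacent pair of characters (1↔2, 3↔4, ...), then delete the last 2 characters.
So "xuhbqksuyx" becomes "uxbhkqus".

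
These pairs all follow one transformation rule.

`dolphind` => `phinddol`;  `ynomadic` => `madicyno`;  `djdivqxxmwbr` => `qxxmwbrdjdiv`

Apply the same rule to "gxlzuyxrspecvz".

xrspecvzgxlzuy

The transformation: move the last character to the front, then swap the front and back halves of the string.
Working it through for "gxlzuyxrspecvz": intermediate "zgxlzuyxrspecv", final "xrspecvzgxlzuy".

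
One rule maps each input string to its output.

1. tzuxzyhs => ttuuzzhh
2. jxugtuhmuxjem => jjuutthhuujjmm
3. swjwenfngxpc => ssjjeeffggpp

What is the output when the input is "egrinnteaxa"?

What's happening: keep every other character starting from the first (positions 1st, 3rd, 5th, ...), then double every character.
Starting from "egrinnteaxa": after the first operation, "erntaa"; after the second, "eerrnnttaaaa".

eerrnnttaaaa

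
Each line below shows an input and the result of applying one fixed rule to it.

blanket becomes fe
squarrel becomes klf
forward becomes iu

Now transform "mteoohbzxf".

nit

Looking at the pairs, the operation is to shift every letter 6 places backward in the alphabet (wrapping around), then keep one character in every 3, starting at position 2 (positions 2nd, 5th, 8th, ...).
"mteoohbzxf" → "nit".
(Check on "blanket": → "vfuheyn" → "fe" ✓)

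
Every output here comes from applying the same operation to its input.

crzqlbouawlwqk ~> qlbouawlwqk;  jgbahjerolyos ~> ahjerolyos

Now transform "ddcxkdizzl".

xkdizzl

The rule is to delete the first 3 characters.
"ddcxkdizzl" → "xkdizzl".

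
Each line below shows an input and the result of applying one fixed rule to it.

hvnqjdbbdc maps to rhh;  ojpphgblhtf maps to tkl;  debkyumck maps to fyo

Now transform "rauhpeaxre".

Each output is the input with this applied: keep one character in every 3, starting at position 3 (positions 3rd, 6th, 9th, ...), then shift every letter 4 places forward in the alphabet (wrapping around).
On "rauhpeaxre": the first step gives "uer", and the second then gives "yiv".

yiv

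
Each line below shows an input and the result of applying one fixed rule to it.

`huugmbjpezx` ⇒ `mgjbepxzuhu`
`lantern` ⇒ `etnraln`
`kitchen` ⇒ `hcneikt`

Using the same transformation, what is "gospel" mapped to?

The pattern: move the first 3 characters to the end (rotate left by 3), then swap each adjacent pair of characters (1↔2, 3↔4, ...).
For "gospel", step one produces "pelgos"; step two turns that into "epglso".

epglso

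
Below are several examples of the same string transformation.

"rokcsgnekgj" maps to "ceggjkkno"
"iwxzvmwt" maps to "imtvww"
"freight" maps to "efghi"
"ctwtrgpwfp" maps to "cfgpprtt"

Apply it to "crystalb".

abclrs

Rule — sort the characters into alphabetical order, then delete the last 2 characters.
For "crystalb", step one produces "abclrsty"; step two turns that into "abclrs".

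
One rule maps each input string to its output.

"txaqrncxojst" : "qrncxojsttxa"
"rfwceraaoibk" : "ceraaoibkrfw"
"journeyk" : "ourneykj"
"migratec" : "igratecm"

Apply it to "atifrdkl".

The rule is to swap the front and back halves of the string, then move the last 3 characters to the front (rotate right by 3).
"atifrdkl" → "rdklatif" → "tifrdkla".

tifrdkla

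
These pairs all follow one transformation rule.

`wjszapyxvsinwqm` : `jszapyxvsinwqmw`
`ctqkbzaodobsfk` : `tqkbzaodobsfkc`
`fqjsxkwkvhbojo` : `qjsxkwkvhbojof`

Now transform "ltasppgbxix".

In each case the input is transformed by: move the first character to the end.
So "ltasppgbxix" becomes "tasppgbxixl".

tasppgbxixl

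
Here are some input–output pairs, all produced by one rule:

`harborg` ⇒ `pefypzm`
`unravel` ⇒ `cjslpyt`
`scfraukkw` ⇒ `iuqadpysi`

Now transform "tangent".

Looking at the pairs, the operation is to shift every letter 2 places backward in the alphabet (wrapping around), then move the last 2 characters to the front (rotate right by 2).
Working it through for "tangent": intermediate "ryleclr", final "lrrylec".

lrrylec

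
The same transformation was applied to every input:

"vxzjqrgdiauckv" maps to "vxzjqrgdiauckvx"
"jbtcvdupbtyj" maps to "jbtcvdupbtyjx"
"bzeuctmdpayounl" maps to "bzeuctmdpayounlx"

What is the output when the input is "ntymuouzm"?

ntymuouzmx

The rule is to append "x".
Doing the same to "ntymuouzm": "ntymuouzmx".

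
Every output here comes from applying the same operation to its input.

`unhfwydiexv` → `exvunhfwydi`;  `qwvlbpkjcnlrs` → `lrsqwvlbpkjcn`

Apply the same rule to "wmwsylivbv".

Rule — move the last 3 characters to the front (rotate right by 3).
"wmwsylivbv" → "vbvwmwsyli".

vbvwmwsyli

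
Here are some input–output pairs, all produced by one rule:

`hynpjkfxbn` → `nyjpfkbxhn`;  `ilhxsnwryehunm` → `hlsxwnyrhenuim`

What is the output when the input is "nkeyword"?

Rule — move the first character to the end, then swap each adjacent pair of characters (1↔2, 3↔4, ...).
For "nkeyword", step one produces "keywordn"; step two turns that into "ekwyrond".

ekwyrond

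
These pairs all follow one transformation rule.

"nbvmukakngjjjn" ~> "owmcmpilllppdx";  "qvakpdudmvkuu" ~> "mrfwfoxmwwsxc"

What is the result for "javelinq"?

gnkpslcx

In each case the input is transformed by: shift every letter 2 places forward in the alphabet (wrapping around), then move the first 3 characters to the end (rotate left by 3).
On "javelinq" that produces "gnkpslcx".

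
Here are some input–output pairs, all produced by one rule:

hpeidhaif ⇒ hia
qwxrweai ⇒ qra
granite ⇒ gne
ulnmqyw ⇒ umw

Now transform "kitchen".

kcn

The transformation: keep one character in every 3, starting at position 1 (positions 1st, 4th, 7th, ...).
So "kitchen" becomes "kcn".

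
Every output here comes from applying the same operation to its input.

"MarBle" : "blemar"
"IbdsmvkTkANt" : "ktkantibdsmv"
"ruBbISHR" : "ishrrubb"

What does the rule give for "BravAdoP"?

Each output is the input with this applied: swap the front and back halves of the string, then convert every letter to lowercase.
For "BravAdoP" the result is "adopbrav".

adopbrav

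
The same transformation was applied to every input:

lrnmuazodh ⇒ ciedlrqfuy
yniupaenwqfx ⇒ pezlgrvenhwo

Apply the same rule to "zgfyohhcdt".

Each output is the input with this applied: shift every letter 9 places backward in the alphabet (wrapping around).
So "zgfyohhcdt" becomes "qxwpfyytuk".

qxwpfyytuk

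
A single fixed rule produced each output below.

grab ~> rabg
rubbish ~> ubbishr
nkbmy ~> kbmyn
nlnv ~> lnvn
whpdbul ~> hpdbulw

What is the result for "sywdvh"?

ywdvhs

Rule — move the first character to the end.
Doing the same to "sywdvh": "ywdvhs".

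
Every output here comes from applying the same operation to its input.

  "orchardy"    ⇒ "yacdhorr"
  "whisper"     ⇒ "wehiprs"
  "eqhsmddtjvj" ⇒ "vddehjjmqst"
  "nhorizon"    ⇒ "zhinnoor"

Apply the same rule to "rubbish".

ubbhirs

What's happening: sort the characters into alphabetical order, then move the last character to the front.
Working it through for "rubbish": intermediate "bbhirsu", final "ubbhirs".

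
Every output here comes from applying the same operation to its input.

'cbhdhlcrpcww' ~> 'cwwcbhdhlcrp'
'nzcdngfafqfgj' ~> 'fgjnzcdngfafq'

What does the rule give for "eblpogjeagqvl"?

qvleblpogjeag

The transformation: move the last 3 characters to the front (rotate right by 3).
"eblpogjeagqvl" → "qvleblpogjeag".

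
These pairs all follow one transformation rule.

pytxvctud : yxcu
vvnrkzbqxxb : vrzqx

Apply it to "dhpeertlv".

herl

The transformation: keep every other character starting from the second (positions 2nd, 4th, 6th, ...).
"dhpeertlv" → "herl".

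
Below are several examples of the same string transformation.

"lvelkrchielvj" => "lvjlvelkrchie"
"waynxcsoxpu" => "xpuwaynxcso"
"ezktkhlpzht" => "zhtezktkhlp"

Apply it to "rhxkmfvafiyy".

iyyrhxkmfvaf

The rule is to move the last 3 characters to the front (rotate right by 3).
On "rhxkmfvafiyy" that produces "iyyrhxkmfvaf".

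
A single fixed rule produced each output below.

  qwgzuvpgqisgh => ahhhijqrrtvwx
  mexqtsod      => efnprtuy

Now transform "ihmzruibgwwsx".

The rule is to shift every letter 1 place forward in the alphabet (wrapping around), then sort the characters into alphabetical order.
Working it through for "ihmzruibgwwsx": intermediate "jinasvjchxxty", final "achijjnstvxxy".

achijjnstvxxy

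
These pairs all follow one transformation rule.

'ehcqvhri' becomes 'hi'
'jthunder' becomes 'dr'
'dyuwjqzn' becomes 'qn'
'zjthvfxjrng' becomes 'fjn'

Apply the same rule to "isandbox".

bx

Each output is the input with this applied: keep every other character starting from the second (positions 2nd, 4th, 6th, ...), then delete the first 2 characters.
For "isandbox", step one produces "snbx"; step two turns that into "bx".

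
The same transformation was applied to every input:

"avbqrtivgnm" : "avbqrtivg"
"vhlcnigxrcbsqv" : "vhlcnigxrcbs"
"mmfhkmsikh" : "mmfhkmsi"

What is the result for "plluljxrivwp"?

plluljxriv

The transformation: delete the last 2 characters.
For "plluljxrivwp" the result is "plluljxriv".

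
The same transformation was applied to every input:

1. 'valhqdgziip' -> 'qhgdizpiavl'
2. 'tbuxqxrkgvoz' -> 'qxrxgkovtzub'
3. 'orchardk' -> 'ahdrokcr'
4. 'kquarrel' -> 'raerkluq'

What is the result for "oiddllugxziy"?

Each output is the input with this applied: move the first 3 characters to the end (rotate left by 3), then swap each adjacent pair of characters (1↔2, 3↔4, ...).
Starting from "oiddllugxziy": after the first operation, "dllugxziyoid"; after the second, "ldulxgizoydi".
(Check on "orchardk": → "hardkorc" → "ahdrokcr" ✓)

ldulxgizoydi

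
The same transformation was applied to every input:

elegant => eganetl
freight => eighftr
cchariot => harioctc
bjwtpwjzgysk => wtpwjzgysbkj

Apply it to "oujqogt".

jqogotu

Rule — swap the first and last characters, then move the first 2 characters to the end (rotate left by 2).
Working it through for "oujqogt": intermediate "tujqogo", final "jqogotu".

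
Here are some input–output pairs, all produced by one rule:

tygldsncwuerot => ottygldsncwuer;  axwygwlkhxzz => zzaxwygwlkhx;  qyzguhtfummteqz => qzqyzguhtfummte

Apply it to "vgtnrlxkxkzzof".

What's happening: move the last 2 characters to the front (rotate right by 2).
"vgtnrlxkxkzzof" → "ofvgtnrlxkxkzz".

ofvgtnrlxkxkzz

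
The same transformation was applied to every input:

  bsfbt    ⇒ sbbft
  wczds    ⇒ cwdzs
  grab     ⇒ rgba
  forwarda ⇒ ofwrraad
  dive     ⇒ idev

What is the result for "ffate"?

The rule is to swap each adjacent pair of characters (1↔2, 3↔4, ...).
Applying that to "ffate" gives "fftae".

fftae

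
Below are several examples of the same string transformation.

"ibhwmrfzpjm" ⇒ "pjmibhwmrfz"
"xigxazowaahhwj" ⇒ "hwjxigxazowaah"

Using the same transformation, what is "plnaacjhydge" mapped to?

dgeplnaacjhy

The pattern: move the last 3 characters to the front (rotate right by 3).
For "plnaacjhydge" the result is "dgeplnaacjhy".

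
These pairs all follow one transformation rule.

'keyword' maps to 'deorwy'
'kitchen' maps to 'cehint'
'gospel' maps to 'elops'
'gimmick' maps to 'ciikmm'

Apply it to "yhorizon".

Rule — delete the first character, then sort the characters into alphabetical order.
Applying both steps to "yhorizon": "horizon", then "hinoorz".
(Check on "keyword": → "eyword" → "deorwy" ✓)

hinoorz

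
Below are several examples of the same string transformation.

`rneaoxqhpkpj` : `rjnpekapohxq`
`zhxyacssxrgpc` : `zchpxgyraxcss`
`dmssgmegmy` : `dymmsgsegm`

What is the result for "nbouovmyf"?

In each case the input is transformed by: take characters alternately from the front and the back (1st, last, 2nd, 2nd-last, ...).
Applying that to "nbouovmyf" gives "nfbyomuvo".

nfbyomuvo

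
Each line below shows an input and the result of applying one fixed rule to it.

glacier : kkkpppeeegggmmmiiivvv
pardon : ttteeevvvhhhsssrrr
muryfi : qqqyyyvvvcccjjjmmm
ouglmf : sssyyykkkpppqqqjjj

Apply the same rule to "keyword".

Rule — repeat every character 3 times, then shift every letter 4 places forward in the alphabet (wrapping around).
Applying both steps to "keyword": "kkkeeeyyywwwooorrrddd", then "oooiiicccaaasssvvvhhh".
(Check on "ouglmf": → "ooouuuggglllmmmfff" → "sssyyykkkpppqqqjjj" ✓)

oooiiicccaaasssvvvhhh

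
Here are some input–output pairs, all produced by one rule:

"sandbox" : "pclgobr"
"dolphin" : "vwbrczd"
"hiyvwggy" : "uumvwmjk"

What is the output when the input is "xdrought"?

uvhlrfci

The rule is to shift every letter 12 places backward in the alphabet (wrapping around), then move the last 3 characters to the front (rotate right by 3).
On "xdrought" that produces "uvhlrfci".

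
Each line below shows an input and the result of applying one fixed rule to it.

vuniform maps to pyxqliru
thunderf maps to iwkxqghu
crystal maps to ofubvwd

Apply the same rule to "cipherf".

iflskhu

What's happening: shift every letter 3 places forward in the alphabet (wrapping around), then move the last character to the front.
Starting from "cipherf": after the first operation, "flskhui"; after the second, "iflskhu".
(Check on "vuniform": → "yxqlirup" → "pyxqliru" ✓)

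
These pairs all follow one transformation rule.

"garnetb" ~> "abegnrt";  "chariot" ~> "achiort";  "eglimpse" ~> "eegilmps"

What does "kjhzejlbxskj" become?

The pattern: sort the characters into alphabetical order.
On "kjhzejlbxskj" that produces "behjjjkklsxz".

behjjjkklsxz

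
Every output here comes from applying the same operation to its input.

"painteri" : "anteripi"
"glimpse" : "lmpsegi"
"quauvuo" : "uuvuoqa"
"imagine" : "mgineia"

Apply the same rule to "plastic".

What's happening: move the first 2 characters to the end (rotate left by 2), then swap the first and last characters.
For "plastic", step one produces "asticpl"; step two turns that into "lsticpa".

lsticpa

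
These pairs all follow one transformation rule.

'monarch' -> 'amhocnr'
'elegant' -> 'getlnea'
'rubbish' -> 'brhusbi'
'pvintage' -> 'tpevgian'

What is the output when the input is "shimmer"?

msrheim

The transformation: take characters alternately from the front and the back (1st, last, 2nd, 2nd-last, ...), then move the last character to the front.
For "shimmer" the result is "msrheim".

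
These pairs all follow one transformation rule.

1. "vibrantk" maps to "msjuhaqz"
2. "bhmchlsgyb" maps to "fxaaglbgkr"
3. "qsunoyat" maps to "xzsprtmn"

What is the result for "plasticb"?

hbaokzrs

Each output is the input with this applied: shift every letter 1 place backward in the alphabet (wrapping around), then move the last 3 characters to the front (rotate right by 3).
For "plasticb", step one produces "okzrshba"; step two turns that into "hbaokzrs".
(Check on "vibrantk": → "uhaqzmsj" → "msjuhaqz" ✓)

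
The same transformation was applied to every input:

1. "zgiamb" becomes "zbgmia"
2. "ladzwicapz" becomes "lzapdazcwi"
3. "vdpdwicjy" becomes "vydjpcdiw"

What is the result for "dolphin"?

dnoilhp

What's happening: take characters alternately from the front and the back (1st, last, 2nd, 2nd-last, ...).
Applying that to "dolphin" gives "dnoilhp".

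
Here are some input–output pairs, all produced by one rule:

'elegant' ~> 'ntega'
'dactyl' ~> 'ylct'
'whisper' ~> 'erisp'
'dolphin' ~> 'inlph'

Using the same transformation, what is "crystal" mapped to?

alyst

The rule is to delete the first 2 characters, then move the last 2 characters to the front (rotate right by 2).
On "crystal": the first step gives "ystal", and the second then gives "alyst".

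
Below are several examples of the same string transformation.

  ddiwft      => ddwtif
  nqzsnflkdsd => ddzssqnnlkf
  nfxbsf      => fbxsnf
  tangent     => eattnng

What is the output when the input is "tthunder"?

The pattern: sort the characters into reverse alphabetical order, then move the last 2 characters to the front (rotate right by 2).
Applying both steps to "tthunder": "uttrnhed", then "eduttrnh".
(Check on "tangent": → "ttnngea" → "eattnng" ✓)

eduttrnh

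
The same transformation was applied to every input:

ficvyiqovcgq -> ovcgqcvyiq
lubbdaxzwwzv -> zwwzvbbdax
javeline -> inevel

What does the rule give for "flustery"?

What's happening: delete the first 2 characters, then swap the front and back halves of the string.
Working it through for "flustery": intermediate "ustery", final "eryust".
(Check on "lubbdaxzwwzv": → "bbdaxzwwzv" → "zwwzvbbdax" ✓)

eryust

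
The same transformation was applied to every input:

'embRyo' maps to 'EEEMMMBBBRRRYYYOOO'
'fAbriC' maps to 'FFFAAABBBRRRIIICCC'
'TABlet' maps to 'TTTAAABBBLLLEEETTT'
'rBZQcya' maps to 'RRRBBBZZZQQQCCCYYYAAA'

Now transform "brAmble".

Rule — repeat every character 3 times, then convert every letter to uppercase.
Starting from "brAmble": after the first operation, "bbbrrrAAAmmmbbbllleee"; after the second, "BBBRRRAAAMMMBBBLLLEEE".
(Check on "embRyo": → "eeemmmbbbRRRyyyooo" → "EEEMMMBBBRRRYYYOOO" ✓)

BBBRRRAAAMMMBBBLLLEEE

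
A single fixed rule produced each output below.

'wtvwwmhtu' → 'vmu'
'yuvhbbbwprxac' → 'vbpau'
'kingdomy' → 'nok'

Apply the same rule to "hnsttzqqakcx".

Rule — move the first 2 characters to the end (rotate left by 2), then keep one character in every 3, starting at position 1 (positions 1st, 4th, 7th, ...).
"hnsttzqqakcx" → "sttzqqakcxhn" → "szax".

szax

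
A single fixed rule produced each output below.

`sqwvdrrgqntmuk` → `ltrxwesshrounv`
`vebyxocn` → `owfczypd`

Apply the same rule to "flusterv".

What's happening: shift every letter 1 place forward in the alphabet (wrapping around), then move the last character to the front.
Applying both steps to "flusterv": "gmvtufsw", then "wgmvtufs".

wgmvtufs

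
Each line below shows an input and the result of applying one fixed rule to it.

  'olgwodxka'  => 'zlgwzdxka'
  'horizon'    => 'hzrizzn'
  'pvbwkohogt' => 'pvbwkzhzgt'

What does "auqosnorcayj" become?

auqzsnzrcayj

The rule is to replace every "o" with "z".
"auqosnorcayj" → "auqzsnzrcayj".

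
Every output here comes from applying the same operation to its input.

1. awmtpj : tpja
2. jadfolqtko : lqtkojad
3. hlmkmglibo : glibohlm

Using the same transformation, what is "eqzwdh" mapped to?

wdhe

The transformation: swap the front and back halves of the string, then delete the last 2 characters.
Starting from "eqzwdh": after the first operation, "wdheqz"; after the second, "wdhe".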